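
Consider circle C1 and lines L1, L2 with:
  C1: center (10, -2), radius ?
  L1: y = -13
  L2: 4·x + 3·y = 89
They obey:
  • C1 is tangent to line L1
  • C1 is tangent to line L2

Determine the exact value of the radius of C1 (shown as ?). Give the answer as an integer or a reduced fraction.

1. [C1‖L1]  r_C1² − 121 = 0  ⇒  r_C1 = 11 (r>0 drops 1)
2. [C1‖L2]  r_C1² − 121 = 0  ⇒  r_C1 = 11 (r>0 drops 1)

11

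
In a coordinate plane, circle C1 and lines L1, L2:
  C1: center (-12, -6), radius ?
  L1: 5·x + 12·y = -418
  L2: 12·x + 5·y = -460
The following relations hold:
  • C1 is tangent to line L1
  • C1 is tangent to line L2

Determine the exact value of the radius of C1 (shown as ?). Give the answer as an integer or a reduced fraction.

1. [C1‖L1]  r_C1² − 484 = 0  ⇒  r_C1 = 22 (r>0 drops 1)
2. [C1‖L2]  r_C1² − 484 = 0  ⇒  r_C1 = 22 (r>0 drops 1)

22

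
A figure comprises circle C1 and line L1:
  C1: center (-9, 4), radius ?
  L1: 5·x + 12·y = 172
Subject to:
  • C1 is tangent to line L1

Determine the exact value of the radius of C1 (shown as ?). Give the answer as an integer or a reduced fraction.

1. [C1‖L1]  r_C1² − 169 = 0  ⇒  r_C1 = 13 (r>0 drops 1)

13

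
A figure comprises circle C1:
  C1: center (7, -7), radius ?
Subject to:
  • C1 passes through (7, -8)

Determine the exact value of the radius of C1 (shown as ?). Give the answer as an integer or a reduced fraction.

1

1. [C1∋P]  r_C1² − 1 = 0  ⇒  r_C1 = 1 (r>0 drops 1)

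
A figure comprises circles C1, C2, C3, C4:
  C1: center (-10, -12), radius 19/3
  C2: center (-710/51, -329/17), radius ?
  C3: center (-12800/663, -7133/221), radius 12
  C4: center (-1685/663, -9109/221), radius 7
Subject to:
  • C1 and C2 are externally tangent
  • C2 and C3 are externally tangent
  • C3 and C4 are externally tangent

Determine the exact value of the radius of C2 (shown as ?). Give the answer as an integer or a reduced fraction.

1. [ext C1·C2]  r_C2² + (38/3)r_C2 − 88/3 = 0  ⇒  r_C2 = 2 (r>0 drops 1)
2. [ext C2·C3]  r_C2² + 24r_C2 − 52 = 0  ⇒  r_C2 = 2 (r>0 drops 1)

2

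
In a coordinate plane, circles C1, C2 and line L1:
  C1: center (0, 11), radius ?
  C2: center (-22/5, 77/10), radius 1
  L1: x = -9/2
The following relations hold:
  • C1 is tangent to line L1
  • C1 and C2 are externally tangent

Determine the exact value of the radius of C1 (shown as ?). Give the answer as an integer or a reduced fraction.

9/2

1. [C1‖L1]  r_C1² − 81/4 = 0  ⇒  r_C1 = 9/2 (r>0 drops 1)
2. [ext C1·C2]  r_C1² + 2r_C1 − 117/4 = 0  ⇒  r_C1 = 9/2 (r>0 drops 1)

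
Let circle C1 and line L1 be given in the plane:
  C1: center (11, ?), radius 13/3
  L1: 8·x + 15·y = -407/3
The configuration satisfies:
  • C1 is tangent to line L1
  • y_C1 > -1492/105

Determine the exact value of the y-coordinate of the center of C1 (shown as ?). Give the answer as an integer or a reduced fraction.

1. [C1‖L1]  y_C1² + (1342/45)y_C1 + 1784/9 = 0  ⇒  y_C1 = -892/45 or -10
2. given y_C1 > -1492/105: keep -10

-10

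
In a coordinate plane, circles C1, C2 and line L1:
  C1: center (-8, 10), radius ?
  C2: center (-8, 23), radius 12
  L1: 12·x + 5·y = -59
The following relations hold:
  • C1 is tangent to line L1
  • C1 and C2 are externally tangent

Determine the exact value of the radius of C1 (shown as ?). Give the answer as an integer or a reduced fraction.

1. [C1‖L1]  r_C1² − 1 = 0  ⇒  r_C1 = 1 (r>0 drops 1)
2. [ext C1·C2]  r_C1² + 24r_C1 − 25 = 0  ⇒  r_C1 = 1 (r>0 drops 1)

1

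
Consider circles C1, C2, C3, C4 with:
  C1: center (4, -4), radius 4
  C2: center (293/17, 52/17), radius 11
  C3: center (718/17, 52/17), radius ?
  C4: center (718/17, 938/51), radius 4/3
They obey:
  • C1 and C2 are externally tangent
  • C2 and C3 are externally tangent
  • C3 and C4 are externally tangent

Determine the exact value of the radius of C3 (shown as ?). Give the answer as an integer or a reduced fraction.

1. [ext C2·C3]  r_C3² + 22r_C3 − 504 = 0  ⇒  r_C3 = 14 (r>0 drops 1)
2. [ext C3·C4]  r_C3² + (8/3)r_C3 − 700/3 = 0  ⇒  r_C3 = 14 (r>0 drops 1)

14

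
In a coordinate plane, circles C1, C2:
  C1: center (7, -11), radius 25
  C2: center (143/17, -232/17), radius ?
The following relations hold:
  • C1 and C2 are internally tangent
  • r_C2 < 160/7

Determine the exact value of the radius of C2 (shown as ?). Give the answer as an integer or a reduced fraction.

1. [int C1,C2]  r_C2² − 50r_C2 + 616 = 0  ⇒  r_C2 = 22 or 28
2. given r_C2 < 160/7: keep 22

22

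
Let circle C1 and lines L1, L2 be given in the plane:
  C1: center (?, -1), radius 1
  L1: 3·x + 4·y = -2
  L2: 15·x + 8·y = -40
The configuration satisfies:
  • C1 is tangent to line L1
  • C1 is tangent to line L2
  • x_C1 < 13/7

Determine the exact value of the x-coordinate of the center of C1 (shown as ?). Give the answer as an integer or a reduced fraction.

1. [C1‖L1]  x_C1² − (4/3)x_C1 − 7/3 = 0  ⇒  x_C1 = -1 or 7/3
2. [C1‖L2]  x_C1² + (64/15)x_C1 + 49/15 = 0  ⇒  x_C1 = -49/15 or -1

-1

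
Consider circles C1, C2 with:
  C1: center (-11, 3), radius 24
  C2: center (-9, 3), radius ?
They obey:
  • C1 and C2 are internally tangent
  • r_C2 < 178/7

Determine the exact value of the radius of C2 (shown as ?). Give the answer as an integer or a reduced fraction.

22

1. [int C1,C2]  r_C2² − 48r_C2 + 572 = 0  ⇒  r_C2 = 22 or 26
2. given r_C2 < 178/7: keep 22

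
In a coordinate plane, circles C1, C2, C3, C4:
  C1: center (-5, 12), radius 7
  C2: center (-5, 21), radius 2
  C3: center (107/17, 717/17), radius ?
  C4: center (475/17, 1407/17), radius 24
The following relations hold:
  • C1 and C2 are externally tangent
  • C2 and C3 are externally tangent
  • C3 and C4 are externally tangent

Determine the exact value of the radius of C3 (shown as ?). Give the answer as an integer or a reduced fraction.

22

1. [ext C2·C3]  r_C3² + 4r_C3 − 572 = 0  ⇒  r_C3 = 22 (r>0 drops 1)
2. [ext C3·C4]  r_C3² + 48r_C3 − 1540 = 0  ⇒  r_C3 = 22 (r>0 drops 1)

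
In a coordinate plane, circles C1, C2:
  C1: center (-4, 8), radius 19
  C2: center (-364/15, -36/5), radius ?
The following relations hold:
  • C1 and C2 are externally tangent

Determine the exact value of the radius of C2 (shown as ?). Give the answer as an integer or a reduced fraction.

19/3

1. [ext C1·C2]  r_C2² + 38r_C2 − 2527/9 = 0  ⇒  r_C2 = 19/3 (r>0 drops 1)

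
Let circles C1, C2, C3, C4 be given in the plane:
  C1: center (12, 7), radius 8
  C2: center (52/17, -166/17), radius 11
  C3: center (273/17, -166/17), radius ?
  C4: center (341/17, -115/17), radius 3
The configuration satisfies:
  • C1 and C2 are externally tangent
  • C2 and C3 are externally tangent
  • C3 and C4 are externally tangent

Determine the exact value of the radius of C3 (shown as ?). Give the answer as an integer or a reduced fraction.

1. [ext C2·C3]  r_C3² + 22r_C3 − 48 = 0  ⇒  r_C3 = 2 (r>0 drops 1)
2. [ext C3·C4]  r_C3² + 6r_C3 − 16 = 0  ⇒  r_C3 = 2 (r>0 drops 1)

2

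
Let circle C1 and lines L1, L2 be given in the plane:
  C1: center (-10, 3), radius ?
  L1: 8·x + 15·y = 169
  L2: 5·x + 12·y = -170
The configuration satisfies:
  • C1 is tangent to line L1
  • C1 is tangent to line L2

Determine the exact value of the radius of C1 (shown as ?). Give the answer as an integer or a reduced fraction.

1. [C1‖L1]  r_C1² − 144 = 0  ⇒  r_C1 = 12 (r>0 drops 1)
2. [C1‖L2]  r_C1² − 144 = 0  ⇒  r_C1 = 12 (r>0 drops 1)

12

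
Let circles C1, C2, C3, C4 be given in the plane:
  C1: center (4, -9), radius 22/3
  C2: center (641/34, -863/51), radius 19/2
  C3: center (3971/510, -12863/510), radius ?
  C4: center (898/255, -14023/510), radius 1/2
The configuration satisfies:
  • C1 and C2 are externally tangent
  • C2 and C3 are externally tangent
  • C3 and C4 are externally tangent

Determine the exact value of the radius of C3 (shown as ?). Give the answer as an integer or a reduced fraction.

1. [ext C2·C3]  r_C3² + 19r_C3 − 910/9 = 0  ⇒  r_C3 = 13/3 (r>0 drops 1)
2. [ext C3·C4]  r_C3² + 1r_C3 − 208/9 = 0  ⇒  r_C3 = 13/3 (r>0 drops 1)

13/3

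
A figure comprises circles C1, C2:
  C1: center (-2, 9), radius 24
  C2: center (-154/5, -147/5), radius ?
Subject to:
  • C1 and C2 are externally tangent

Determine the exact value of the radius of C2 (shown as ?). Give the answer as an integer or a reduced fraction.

1. [ext C1·C2]  r_C2² + 48r_C2 − 1728 = 0  ⇒  r_C2 = 24 (r>0 drops 1)

24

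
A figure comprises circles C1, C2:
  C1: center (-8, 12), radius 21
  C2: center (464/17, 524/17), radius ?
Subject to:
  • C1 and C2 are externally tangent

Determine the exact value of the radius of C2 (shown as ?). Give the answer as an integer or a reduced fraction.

19

1. [ext C1·C2]  r_C2² + 42r_C2 − 1159 = 0  ⇒  r_C2 = 19 (r>0 drops 1)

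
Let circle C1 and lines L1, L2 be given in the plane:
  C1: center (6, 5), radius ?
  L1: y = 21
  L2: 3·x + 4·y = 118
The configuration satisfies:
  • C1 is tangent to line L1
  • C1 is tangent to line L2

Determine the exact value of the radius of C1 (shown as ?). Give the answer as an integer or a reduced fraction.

16

1. [C1‖L1]  r_C1² − 256 = 0  ⇒  r_C1 = 16 (r>0 drops 1)
2. [C1‖L2]  r_C1² − 256 = 0  ⇒  r_C1 = 16 (r>0 drops 1)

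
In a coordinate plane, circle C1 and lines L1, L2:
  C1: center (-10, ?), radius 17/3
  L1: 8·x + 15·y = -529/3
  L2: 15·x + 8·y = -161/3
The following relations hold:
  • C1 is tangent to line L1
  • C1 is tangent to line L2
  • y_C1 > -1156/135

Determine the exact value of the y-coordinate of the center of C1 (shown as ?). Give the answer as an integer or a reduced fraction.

1. [C1‖L1]  y_C1² + (578/45)y_C1 = 0  ⇒  y_C1 = -578/45 or 0
2. [C1‖L2]  y_C1² − (289/12)y_C1 = 0  ⇒  y_C1 = 0 or 289/12

0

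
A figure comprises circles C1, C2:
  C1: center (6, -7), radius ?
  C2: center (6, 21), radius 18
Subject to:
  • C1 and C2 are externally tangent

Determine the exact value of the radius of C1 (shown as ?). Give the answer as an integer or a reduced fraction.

10

1. [ext C1·C2]  r_C1² + 36r_C1 − 460 = 0  ⇒  r_C1 = 10 (r>0 drops 1)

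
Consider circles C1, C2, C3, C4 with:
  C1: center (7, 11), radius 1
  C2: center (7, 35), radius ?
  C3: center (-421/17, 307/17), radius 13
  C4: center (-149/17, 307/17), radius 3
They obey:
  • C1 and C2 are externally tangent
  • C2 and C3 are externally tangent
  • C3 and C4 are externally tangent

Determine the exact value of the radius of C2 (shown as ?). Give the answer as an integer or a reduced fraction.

23

1. [ext C1·C2]  r_C2² + 2r_C2 − 575 = 0  ⇒  r_C2 = 23 (r>0 drops 1)
2. [ext C2·C3]  r_C2² + 26r_C2 − 1127 = 0  ⇒  r_C2 = 23 (r>0 drops 1)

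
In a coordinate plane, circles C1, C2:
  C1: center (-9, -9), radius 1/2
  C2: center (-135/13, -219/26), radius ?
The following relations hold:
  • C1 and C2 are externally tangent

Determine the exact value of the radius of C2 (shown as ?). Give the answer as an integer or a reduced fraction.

1

1. [ext C1·C2]  r_C2² + 1r_C2 − 2 = 0  ⇒  r_C2 = 1 (r>0 drops 1)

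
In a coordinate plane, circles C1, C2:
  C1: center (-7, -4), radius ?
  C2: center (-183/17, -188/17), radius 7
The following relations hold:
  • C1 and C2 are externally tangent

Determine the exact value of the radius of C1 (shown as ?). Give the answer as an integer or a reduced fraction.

1

1. [ext C1·C2]  r_C1² + 14r_C1 − 15 = 0  ⇒  r_C1 = 1 (r>0 drops 1)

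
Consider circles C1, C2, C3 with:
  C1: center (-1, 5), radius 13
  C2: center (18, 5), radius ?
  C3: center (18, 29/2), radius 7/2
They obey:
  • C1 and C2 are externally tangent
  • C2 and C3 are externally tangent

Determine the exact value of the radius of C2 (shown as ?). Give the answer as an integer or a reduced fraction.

6

1. [ext C1·C2]  r_C2² + 26r_C2 − 192 = 0  ⇒  r_C2 = 6 (r>0 drops 1)
2. [ext C2·C3]  r_C2² + 7r_C2 − 78 = 0  ⇒  r_C2 = 6 (r>0 drops 1)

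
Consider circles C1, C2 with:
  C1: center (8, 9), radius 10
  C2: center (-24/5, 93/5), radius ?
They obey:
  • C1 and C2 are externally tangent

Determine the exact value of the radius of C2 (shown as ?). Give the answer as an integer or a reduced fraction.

1. [ext C1·C2]  r_C2² + 20r_C2 − 156 = 0  ⇒  r_C2 = 6 (r>0 drops 1)

6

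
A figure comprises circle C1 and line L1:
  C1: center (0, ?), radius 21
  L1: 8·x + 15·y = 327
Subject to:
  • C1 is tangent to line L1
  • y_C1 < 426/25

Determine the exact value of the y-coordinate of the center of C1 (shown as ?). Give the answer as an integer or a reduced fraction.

1. [C1‖L1]  y_C1² − (218/5)y_C1 − 456/5 = 0  ⇒  y_C1 = -2 or 228/5
2. given y_C1 < 426/25: keep -2

-2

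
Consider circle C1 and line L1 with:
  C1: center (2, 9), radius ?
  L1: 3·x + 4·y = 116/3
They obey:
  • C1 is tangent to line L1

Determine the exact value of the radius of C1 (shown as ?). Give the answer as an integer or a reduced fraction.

1. [C1‖L1]  r_C1² − 4/9 = 0  ⇒  r_C1 = 2/3 (r>0 drops 1)

2/3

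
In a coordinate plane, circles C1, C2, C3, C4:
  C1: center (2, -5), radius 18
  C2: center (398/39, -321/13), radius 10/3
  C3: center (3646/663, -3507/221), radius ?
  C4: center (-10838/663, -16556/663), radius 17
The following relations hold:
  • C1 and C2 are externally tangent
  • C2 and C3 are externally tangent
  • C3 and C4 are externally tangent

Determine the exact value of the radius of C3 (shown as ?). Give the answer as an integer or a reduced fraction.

1. [ext C2·C3]  r_C3² + (20/3)r_C3 − 800/9 = 0  ⇒  r_C3 = 20/3 (r>0 drops 1)
2. [ext C3·C4]  r_C3² + 34r_C3 − 2440/9 = 0  ⇒  r_C3 = 20/3 (r>0 drops 1)

20/3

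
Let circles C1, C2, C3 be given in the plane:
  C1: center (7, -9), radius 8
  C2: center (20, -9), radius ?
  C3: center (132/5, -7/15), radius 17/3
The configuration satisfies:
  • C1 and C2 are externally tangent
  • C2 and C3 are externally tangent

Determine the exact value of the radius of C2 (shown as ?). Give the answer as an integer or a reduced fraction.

5

1. [ext C1·C2]  r_C2² + 16r_C2 − 105 = 0  ⇒  r_C2 = 5 (r>0 drops 1)
2. [ext C2·C3]  r_C2² + (34/3)r_C2 − 245/3 = 0  ⇒  r_C2 = 5 (r>0 drops 1)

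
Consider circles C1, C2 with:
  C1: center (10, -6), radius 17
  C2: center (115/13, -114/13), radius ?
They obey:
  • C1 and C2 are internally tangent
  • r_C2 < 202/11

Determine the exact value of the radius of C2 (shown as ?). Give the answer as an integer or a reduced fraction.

1. [int C1,C2]  r_C2² − 34r_C2 + 280 = 0  ⇒  r_C2 = 14 or 20
2. given r_C2 < 202/11: keep 14

14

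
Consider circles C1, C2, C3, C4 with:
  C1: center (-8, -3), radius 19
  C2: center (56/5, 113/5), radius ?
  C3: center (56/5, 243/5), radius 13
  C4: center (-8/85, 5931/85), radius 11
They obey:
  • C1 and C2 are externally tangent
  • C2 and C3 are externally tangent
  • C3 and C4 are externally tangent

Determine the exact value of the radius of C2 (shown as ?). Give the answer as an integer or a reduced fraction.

13

1. [ext C1·C2]  r_C2² + 38r_C2 − 663 = 0  ⇒  r_C2 = 13 (r>0 drops 1)
2. [ext C2·C3]  r_C2² + 26r_C2 − 507 = 0  ⇒  r_C2 = 13 (r>0 drops 1)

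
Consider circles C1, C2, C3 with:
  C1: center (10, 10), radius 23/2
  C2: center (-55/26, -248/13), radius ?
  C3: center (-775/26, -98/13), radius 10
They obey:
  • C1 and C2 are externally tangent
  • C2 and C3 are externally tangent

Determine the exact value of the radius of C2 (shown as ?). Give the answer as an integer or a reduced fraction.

20

1. [ext C1·C2]  r_C2² + 23r_C2 − 860 = 0  ⇒  r_C2 = 20 (r>0 drops 1)
2. [ext C2·C3]  r_C2² + 20r_C2 − 800 = 0  ⇒  r_C2 = 20 (r>0 drops 1)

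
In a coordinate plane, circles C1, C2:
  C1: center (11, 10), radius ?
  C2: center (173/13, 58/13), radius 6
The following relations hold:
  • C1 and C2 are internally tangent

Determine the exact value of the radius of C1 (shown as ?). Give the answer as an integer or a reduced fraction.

1. [int C1,C2]  r_C1² − 12r_C1 = 0  ⇒  r_C1 = 12 (r>0 drops 1)

12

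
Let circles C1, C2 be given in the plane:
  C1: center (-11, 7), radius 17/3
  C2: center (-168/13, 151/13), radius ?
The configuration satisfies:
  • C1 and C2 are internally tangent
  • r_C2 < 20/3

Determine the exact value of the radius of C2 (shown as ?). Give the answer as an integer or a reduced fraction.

2/3

1. [int C1,C2]  r_C2² − (34/3)r_C2 + 64/9 = 0  ⇒  r_C2 = 2/3 or 32/3
2. given r_C2 < 20/3: keep 2/3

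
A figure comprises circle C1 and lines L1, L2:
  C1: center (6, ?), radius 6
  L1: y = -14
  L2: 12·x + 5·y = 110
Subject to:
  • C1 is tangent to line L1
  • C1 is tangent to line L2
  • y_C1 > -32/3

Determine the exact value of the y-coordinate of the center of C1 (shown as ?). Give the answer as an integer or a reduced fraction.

1. [C1‖L1]  y_C1² + 28y_C1 + 160 = 0  ⇒  y_C1 = -20 or -8
2. [C1‖L2]  y_C1² − (76/5)y_C1 − 928/5 = 0  ⇒  y_C1 = -8 or 116/5

-8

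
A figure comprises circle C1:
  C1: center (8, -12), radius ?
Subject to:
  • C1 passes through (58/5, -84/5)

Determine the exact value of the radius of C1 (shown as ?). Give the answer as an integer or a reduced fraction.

1. [C1∋P]  r_C1² − 36 = 0  ⇒  r_C1 = 6 (r>0 drops 1)

6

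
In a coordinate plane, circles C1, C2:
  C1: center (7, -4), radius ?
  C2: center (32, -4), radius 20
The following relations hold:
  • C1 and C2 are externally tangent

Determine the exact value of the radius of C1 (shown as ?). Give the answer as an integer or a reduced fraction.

1. [ext C1·C2]  r_C1² + 40r_C1 − 225 = 0  ⇒  r_C1 = 5 (r>0 drops 1)

5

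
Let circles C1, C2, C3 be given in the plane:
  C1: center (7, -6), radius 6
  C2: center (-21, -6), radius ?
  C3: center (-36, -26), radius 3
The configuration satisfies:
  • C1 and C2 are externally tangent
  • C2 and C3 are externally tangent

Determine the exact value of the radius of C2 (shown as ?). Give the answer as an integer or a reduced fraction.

22

1. [ext C1·C2]  r_C2² + 12r_C2 − 748 = 0  ⇒  r_C2 = 22 (r>0 drops 1)
2. [ext C2·C3]  r_C2² + 6r_C2 − 616 = 0  ⇒  r_C2 = 22 (r>0 drops 1)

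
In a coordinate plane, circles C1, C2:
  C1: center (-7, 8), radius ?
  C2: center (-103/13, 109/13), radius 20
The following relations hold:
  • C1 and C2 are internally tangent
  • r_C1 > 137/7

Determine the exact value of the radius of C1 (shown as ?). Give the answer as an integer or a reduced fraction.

1. [int C1,C2]  r_C1² − 40r_C1 + 399 = 0  ⇒  r_C1 = 19 or 21
2. given r_C1 > 137/7: keep 21

21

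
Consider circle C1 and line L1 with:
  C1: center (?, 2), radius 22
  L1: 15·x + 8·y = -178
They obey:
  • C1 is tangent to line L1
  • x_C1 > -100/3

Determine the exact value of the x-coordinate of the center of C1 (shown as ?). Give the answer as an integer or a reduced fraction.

12

1. [C1‖L1]  x_C1² + (388/15)x_C1 − 2272/5 = 0  ⇒  x_C1 = -568/15 or 12
2. given x_C1 > -100/3: keep 12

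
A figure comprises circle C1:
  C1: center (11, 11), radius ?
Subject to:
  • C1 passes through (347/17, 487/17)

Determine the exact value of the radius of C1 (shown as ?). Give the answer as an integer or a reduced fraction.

1. [C1∋P]  r_C1² − 400 = 0  ⇒  r_C1 = 20 (r>0 drops 1)

20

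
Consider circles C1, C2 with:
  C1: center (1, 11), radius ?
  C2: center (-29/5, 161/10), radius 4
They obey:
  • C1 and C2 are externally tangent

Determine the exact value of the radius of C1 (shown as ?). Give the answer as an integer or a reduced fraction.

1. [ext C1·C2]  r_C1² + 8r_C1 − 225/4 = 0  ⇒  r_C1 = 9/2 (r>0 drops 1)

9/2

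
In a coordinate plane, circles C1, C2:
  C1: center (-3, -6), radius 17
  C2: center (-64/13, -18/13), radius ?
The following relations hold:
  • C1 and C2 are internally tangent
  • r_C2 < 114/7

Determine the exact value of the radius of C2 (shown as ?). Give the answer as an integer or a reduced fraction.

12

1. [int C1,C2]  r_C2² − 34r_C2 + 264 = 0  ⇒  r_C2 = 12 or 22
2. given r_C2 < 114/7: keep 12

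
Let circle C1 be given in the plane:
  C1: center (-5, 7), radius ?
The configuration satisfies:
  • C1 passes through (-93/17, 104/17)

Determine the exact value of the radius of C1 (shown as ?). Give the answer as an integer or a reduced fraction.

1

1. [C1∋P]  r_C1² − 1 = 0  ⇒  r_C1 = 1 (r>0 drops 1)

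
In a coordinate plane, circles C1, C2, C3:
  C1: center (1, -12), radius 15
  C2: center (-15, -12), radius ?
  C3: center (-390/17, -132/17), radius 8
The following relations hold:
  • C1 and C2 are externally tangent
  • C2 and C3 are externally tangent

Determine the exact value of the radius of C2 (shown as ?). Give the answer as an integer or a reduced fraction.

1. [ext C1·C2]  r_C2² + 30r_C2 − 31 = 0  ⇒  r_C2 = 1 (r>0 drops 1)
2. [ext C2·C3]  r_C2² + 16r_C2 − 17 = 0  ⇒  r_C2 = 1 (r>0 drops 1)

1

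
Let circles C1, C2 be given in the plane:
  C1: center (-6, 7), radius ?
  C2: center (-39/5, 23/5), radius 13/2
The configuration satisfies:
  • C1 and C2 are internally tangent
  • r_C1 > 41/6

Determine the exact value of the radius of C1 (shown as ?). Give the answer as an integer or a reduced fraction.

19/2

1. [int C1,C2]  r_C1² − 13r_C1 + 133/4 = 0  ⇒  r_C1 = 7/2 or 19/2
2. given r_C1 > 41/6: keep 19/2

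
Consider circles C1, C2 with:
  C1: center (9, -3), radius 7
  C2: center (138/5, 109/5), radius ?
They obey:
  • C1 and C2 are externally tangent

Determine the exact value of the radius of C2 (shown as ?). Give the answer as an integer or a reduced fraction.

1. [ext C1·C2]  r_C2² + 14r_C2 − 912 = 0  ⇒  r_C2 = 24 (r>0 drops 1)

24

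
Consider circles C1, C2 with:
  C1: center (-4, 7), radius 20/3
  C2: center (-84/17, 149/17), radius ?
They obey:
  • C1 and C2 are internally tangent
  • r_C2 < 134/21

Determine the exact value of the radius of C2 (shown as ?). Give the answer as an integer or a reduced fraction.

1. [int C1,C2]  r_C2² − (40/3)r_C2 + 364/9 = 0  ⇒  r_C2 = 14/3 or 26/3
2. given r_C2 < 134/21: keep 14/3

14/3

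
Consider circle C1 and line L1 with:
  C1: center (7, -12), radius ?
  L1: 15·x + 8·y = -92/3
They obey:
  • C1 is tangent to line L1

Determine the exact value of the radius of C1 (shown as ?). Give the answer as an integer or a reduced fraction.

1. [C1‖L1]  r_C1² − 49/9 = 0  ⇒  r_C1 = 7/3 (r>0 drops 1)

7/3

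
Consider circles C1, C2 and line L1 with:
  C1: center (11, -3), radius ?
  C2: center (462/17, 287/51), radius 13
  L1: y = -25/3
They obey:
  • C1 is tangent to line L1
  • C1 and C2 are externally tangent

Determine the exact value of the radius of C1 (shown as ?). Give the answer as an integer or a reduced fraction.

1. [C1‖L1]  r_C1² − 256/9 = 0  ⇒  r_C1 = 16/3 (r>0 drops 1)
2. [ext C1·C2]  r_C1² + 26r_C1 − 1504/9 = 0  ⇒  r_C1 = 16/3 (r>0 drops 1)

16/3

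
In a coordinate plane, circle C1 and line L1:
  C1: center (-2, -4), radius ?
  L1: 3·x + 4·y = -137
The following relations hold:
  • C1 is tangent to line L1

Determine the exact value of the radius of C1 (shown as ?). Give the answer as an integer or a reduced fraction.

1. [C1‖L1]  r_C1² − 529 = 0  ⇒  r_C1 = 23 (r>0 drops 1)

23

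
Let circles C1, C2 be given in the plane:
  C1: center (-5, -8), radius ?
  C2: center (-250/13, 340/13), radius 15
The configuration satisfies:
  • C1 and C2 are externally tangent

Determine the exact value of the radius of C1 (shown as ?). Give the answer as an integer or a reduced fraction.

22

1. [ext C1·C2]  r_C1² + 30r_C1 − 1144 = 0  ⇒  r_C1 = 22 (r>0 drops 1)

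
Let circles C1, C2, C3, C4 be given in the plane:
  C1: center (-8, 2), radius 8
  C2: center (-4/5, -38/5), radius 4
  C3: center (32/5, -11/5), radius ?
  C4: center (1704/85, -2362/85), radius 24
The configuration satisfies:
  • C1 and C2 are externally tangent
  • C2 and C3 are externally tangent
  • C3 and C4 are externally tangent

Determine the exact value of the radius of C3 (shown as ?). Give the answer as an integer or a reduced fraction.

5

1. [ext C2·C3]  r_C3² + 8r_C3 − 65 = 0  ⇒  r_C3 = 5 (r>0 drops 1)
2. [ext C3·C4]  r_C3² + 48r_C3 − 265 = 0  ⇒  r_C3 = 5 (r>0 drops 1)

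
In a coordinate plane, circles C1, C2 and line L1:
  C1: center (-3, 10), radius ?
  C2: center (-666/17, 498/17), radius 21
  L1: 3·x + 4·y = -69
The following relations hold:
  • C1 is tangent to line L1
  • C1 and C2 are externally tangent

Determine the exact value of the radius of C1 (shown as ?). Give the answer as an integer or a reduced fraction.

20

1. [C1‖L1]  r_C1² − 400 = 0  ⇒  r_C1 = 20 (r>0 drops 1)
2. [ext C1·C2]  r_C1² + 42r_C1 − 1240 = 0  ⇒  r_C1 = 20 (r>0 drops 1)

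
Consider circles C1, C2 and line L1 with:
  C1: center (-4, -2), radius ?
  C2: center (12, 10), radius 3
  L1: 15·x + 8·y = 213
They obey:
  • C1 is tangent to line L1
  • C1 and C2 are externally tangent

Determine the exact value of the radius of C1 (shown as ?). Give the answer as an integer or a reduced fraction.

1. [C1‖L1]  r_C1² − 289 = 0  ⇒  r_C1 = 17 (r>0 drops 1)
2. [ext C1·C2]  r_C1² + 6r_C1 − 391 = 0  ⇒  r_C1 = 17 (r>0 drops 1)

17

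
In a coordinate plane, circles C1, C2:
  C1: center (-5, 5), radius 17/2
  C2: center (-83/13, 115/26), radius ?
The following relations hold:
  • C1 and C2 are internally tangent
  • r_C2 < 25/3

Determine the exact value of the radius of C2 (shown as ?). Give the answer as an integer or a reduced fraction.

7

1. [int C1,C2]  r_C2² − 17r_C2 + 70 = 0  ⇒  r_C2 = 7 or 10
2. given r_C2 < 25/3: keep 7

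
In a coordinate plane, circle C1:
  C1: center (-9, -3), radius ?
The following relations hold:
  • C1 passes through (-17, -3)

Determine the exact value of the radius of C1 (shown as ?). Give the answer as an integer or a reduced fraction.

1. [C1∋P]  r_C1² − 64 = 0  ⇒  r_C1 = 8 (r>0 drops 1)

8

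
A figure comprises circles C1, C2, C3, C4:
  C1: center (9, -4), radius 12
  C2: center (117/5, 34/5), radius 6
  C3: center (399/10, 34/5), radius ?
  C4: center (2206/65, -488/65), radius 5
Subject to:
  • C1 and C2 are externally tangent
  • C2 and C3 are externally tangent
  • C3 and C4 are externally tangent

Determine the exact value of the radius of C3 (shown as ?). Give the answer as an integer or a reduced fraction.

1. [ext C2·C3]  r_C3² + 12r_C3 − 945/4 = 0  ⇒  r_C3 = 21/2 (r>0 drops 1)
2. [ext C3·C4]  r_C3² + 10r_C3 − 861/4 = 0  ⇒  r_C3 = 21/2 (r>0 drops 1)

21/2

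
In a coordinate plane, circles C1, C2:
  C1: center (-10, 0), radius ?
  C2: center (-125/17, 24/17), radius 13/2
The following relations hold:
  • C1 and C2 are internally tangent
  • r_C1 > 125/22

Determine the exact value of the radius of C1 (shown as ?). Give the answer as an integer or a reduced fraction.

1. [int C1,C2]  r_C1² − 13r_C1 + 133/4 = 0  ⇒  r_C1 = 7/2 or 19/2
2. given r_C1 > 125/22: keep 19/2

19/2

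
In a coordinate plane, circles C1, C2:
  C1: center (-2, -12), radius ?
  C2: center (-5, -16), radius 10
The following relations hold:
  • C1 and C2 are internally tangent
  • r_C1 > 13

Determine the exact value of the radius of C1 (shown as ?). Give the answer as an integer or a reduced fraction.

15

1. [int C1,C2]  r_C1² − 20r_C1 + 75 = 0  ⇒  r_C1 = 5 or 15
2. given r_C1 > 13: keep 15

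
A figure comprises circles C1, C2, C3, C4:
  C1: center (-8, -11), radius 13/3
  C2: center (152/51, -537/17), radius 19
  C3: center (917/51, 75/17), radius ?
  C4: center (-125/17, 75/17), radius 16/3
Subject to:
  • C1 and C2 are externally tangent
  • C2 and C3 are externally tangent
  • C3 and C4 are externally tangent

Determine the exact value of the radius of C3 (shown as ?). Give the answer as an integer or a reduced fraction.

1. [ext C2·C3]  r_C3² + 38r_C3 − 1160 = 0  ⇒  r_C3 = 20 (r>0 drops 1)
2. [ext C3·C4]  r_C3² + (32/3)r_C3 − 1840/3 = 0  ⇒  r_C3 = 20 (r>0 drops 1)

20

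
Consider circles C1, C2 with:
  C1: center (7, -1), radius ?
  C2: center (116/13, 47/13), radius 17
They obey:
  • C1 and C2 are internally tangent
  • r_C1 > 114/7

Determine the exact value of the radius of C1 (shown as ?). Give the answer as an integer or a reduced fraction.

22

1. [int C1,C2]  r_C1² − 34r_C1 + 264 = 0  ⇒  r_C1 = 12 or 22
2. given r_C1 > 114/7: keep 22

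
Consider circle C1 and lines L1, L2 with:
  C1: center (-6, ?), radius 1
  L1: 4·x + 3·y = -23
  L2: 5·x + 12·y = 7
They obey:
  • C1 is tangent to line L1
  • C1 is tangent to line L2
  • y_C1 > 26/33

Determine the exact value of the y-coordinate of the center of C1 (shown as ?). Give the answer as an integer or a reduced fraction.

1. [C1‖L1]  y_C1² − (2/3)y_C1 − 8/3 = 0  ⇒  y_C1 = -4/3 or 2
2. [C1‖L2]  y_C1² − (37/6)y_C1 + 25/3 = 0  ⇒  y_C1 = 2 or 25/6

2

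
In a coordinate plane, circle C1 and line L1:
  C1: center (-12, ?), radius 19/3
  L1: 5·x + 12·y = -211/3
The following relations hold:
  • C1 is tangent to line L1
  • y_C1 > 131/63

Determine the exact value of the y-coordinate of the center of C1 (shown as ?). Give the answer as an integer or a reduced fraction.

1. [C1‖L1]  y_C1² + (31/18)y_C1 − 139/3 = 0  ⇒  y_C1 = -139/18 or 6
2. given y_C1 > 131/63: keep 6

6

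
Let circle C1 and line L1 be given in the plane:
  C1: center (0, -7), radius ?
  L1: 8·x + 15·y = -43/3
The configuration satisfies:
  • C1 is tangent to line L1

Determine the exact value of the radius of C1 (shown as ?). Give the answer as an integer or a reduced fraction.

1. [C1‖L1]  r_C1² − 256/9 = 0  ⇒  r_C1 = 16/3 (r>0 drops 1)

16/3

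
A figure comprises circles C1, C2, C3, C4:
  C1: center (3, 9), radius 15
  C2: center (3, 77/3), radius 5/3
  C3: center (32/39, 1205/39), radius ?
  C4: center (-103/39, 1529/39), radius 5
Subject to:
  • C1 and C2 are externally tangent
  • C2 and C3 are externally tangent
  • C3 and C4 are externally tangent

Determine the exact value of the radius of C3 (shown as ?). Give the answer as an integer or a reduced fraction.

1. [ext C2·C3]  r_C3² + (10/3)r_C3 − 88/3 = 0  ⇒  r_C3 = 4 (r>0 drops 1)
2. [ext C3·C4]  r_C3² + 10r_C3 − 56 = 0  ⇒  r_C3 = 4 (r>0 drops 1)

4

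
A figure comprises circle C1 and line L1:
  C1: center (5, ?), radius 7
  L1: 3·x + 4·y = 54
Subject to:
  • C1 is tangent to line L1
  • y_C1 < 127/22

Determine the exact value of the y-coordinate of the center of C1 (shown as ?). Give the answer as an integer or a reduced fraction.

1

1. [C1‖L1]  y_C1² − (39/2)y_C1 + 37/2 = 0  ⇒  y_C1 = 1 or 37/2
2. given y_C1 < 127/22: keep 1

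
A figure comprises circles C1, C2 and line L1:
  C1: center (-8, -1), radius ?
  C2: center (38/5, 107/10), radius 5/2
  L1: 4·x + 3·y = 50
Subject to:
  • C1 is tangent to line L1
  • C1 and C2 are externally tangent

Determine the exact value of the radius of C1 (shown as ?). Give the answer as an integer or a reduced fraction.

17

1. [C1‖L1]  r_C1² − 289 = 0  ⇒  r_C1 = 17 (r>0 drops 1)
2. [ext C1·C2]  r_C1² + 5r_C1 − 374 = 0  ⇒  r_C1 = 17 (r>0 drops 1)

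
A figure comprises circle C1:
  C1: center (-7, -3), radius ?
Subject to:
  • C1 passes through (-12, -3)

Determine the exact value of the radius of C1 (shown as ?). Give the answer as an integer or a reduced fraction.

1. [C1∋P]  r_C1² − 25 = 0  ⇒  r_C1 = 5 (r>0 drops 1)

5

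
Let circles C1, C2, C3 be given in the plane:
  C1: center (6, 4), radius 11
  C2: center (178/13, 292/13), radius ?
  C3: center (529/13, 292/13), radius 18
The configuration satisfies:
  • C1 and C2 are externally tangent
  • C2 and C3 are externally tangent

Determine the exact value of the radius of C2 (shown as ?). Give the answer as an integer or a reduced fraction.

9

1. [ext C1·C2]  r_C2² + 22r_C2 − 279 = 0  ⇒  r_C2 = 9 (r>0 drops 1)
2. [ext C2·C3]  r_C2² + 36r_C2 − 405 = 0  ⇒  r_C2 = 9 (r>0 drops 1)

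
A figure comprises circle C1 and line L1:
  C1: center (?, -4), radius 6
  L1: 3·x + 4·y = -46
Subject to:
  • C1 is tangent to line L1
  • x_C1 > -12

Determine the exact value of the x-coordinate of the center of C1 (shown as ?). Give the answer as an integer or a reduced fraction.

1. [C1‖L1]  x_C1² + 20x_C1 = 0  ⇒  x_C1 = -20 or 0
2. given x_C1 > -12: keep 0

0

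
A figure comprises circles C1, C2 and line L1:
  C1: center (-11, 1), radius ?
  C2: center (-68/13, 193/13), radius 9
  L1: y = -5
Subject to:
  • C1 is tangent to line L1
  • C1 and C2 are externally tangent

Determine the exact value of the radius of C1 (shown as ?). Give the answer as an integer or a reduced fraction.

6

1. [C1‖L1]  r_C1² − 36 = 0  ⇒  r_C1 = 6 (r>0 drops 1)
2. [ext C1·C2]  r_C1² + 18r_C1 − 144 = 0  ⇒  r_C1 = 6 (r>0 drops 1)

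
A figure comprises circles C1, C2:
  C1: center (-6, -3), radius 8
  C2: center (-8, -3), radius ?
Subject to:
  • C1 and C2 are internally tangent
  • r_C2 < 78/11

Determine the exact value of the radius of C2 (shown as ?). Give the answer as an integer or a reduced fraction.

1. [int C1,C2]  r_C2² − 16r_C2 + 60 = 0  ⇒  r_C2 = 6 or 10
2. given r_C2 < 78/11: keep 6

6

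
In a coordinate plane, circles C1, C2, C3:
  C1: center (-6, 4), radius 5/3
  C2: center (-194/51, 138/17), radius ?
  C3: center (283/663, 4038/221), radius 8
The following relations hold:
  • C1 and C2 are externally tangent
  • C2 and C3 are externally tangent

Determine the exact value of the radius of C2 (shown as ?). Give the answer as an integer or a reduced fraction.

1. [ext C1·C2]  r_C2² + (10/3)r_C2 − 19 = 0  ⇒  r_C2 = 3 (r>0 drops 1)
2. [ext C2·C3]  r_C2² + 16r_C2 − 57 = 0  ⇒  r_C2 = 3 (r>0 drops 1)

3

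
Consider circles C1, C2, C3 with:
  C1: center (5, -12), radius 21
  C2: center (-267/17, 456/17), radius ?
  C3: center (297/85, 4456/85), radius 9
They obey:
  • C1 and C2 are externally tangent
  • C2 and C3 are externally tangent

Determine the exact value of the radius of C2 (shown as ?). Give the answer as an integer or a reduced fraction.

23

1. [ext C1·C2]  r_C2² + 42r_C2 − 1495 = 0  ⇒  r_C2 = 23 (r>0 drops 1)
2. [ext C2·C3]  r_C2² + 18r_C2 − 943 = 0  ⇒  r_C2 = 23 (r>0 drops 1)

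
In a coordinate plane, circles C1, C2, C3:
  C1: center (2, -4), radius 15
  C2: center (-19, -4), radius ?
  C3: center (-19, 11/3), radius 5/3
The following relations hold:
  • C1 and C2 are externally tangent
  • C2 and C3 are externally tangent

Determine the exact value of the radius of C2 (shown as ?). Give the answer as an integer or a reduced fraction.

6

1. [ext C1·C2]  r_C2² + 30r_C2 − 216 = 0  ⇒  r_C2 = 6 (r>0 drops 1)
2. [ext C2·C3]  r_C2² + (10/3)r_C2 − 56 = 0  ⇒  r_C2 = 6 (r>0 drops 1)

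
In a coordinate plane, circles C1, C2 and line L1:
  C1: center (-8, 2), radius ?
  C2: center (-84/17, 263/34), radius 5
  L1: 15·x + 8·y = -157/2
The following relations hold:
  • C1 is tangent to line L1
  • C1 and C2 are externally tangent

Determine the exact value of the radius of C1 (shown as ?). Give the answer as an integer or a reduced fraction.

1. [C1‖L1]  r_C1² − 9/4 = 0  ⇒  r_C1 = 3/2 (r>0 drops 1)
2. [ext C1·C2]  r_C1² + 10r_C1 − 69/4 = 0  ⇒  r_C1 = 3/2 (r>0 drops 1)

3/2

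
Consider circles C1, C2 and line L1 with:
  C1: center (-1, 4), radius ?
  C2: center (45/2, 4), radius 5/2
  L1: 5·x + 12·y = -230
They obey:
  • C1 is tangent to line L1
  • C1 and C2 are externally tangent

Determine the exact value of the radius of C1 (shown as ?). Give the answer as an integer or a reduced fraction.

1. [C1‖L1]  r_C1² − 441 = 0  ⇒  r_C1 = 21 (r>0 drops 1)
2. [ext C1·C2]  r_C1² + 5r_C1 − 546 = 0  ⇒  r_C1 = 21 (r>0 drops 1)

21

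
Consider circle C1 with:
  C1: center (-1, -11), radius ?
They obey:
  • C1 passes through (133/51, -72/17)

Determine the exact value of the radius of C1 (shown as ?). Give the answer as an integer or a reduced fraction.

23/3

1. [C1∋P]  r_C1² − 529/9 = 0  ⇒  r_C1 = 23/3 (r>0 drops 1)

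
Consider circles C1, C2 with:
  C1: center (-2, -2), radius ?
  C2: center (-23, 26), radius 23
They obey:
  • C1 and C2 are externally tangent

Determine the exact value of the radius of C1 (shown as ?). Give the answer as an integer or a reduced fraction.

12

1. [ext C1·C2]  r_C1² + 46r_C1 − 696 = 0  ⇒  r_C1 = 12 (r>0 drops 1)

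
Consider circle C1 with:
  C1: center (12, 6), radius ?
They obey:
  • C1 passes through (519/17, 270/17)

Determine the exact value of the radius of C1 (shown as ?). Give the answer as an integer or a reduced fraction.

1. [C1∋P]  r_C1² − 441 = 0  ⇒  r_C1 = 21 (r>0 drops 1)

21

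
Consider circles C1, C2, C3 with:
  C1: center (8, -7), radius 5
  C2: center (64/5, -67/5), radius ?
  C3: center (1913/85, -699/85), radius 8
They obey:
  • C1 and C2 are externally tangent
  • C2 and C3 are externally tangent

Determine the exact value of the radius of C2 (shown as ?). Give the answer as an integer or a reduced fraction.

1. [ext C1·C2]  r_C2² + 10r_C2 − 39 = 0  ⇒  r_C2 = 3 (r>0 drops 1)
2. [ext C2·C3]  r_C2² + 16r_C2 − 57 = 0  ⇒  r_C2 = 3 (r>0 drops 1)

3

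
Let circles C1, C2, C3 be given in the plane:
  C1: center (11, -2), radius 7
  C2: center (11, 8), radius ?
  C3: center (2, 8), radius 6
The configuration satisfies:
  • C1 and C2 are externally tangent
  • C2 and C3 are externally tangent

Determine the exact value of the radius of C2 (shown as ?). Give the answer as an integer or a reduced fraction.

1. [ext C1·C2]  r_C2² + 14r_C2 − 51 = 0  ⇒  r_C2 = 3 (r>0 drops 1)
2. [ext C2·C3]  r_C2² + 12r_C2 − 45 = 0  ⇒  r_C2 = 3 (r>0 drops 1)

3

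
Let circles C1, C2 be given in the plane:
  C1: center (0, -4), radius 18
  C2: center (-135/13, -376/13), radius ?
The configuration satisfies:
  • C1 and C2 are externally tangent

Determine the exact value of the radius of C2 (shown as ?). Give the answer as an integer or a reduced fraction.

9

1. [ext C1·C2]  r_C2² + 36r_C2 − 405 = 0  ⇒  r_C2 = 9 (r>0 drops 1)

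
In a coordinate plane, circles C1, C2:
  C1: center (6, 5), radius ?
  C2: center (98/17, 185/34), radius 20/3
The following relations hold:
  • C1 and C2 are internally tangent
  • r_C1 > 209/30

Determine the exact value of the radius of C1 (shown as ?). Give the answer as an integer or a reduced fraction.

43/6

1. [int C1,C2]  r_C1² − (40/3)r_C1 + 1591/36 = 0  ⇒  r_C1 = 37/6 or 43/6
2. given r_C1 > 209/30: keep 43/6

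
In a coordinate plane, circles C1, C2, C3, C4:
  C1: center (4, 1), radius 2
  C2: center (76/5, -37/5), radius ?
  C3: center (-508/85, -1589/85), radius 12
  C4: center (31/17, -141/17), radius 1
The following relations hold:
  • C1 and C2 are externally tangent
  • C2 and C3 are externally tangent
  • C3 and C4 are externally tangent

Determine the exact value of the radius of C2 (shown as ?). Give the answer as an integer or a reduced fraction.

12

1. [ext C1·C2]  r_C2² + 4r_C2 − 192 = 0  ⇒  r_C2 = 12 (r>0 drops 1)
2. [ext C2·C3]  r_C2² + 24r_C2 − 432 = 0  ⇒  r_C2 = 12 (r>0 drops 1)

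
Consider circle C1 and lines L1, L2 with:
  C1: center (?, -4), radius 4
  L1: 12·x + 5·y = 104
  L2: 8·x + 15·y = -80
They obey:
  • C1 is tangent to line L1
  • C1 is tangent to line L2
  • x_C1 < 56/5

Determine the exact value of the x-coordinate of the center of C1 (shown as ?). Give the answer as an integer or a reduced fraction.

1. [C1‖L1]  x_C1² − (62/3)x_C1 + 88 = 0  ⇒  x_C1 = 6 or 44/3
2. [C1‖L2]  x_C1² + 5x_C1 − 66 = 0  ⇒  x_C1 = -11 or 6

6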